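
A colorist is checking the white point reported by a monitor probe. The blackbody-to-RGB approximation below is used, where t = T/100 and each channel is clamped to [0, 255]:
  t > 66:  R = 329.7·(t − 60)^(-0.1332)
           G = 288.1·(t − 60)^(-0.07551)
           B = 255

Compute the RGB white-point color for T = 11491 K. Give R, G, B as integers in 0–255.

t = 11491/100 = 114.91; the t > 66 branch applies.
R = 329.7·(114.91 − 60)^(-0.1332) = 329.7·54.91^(-0.1332) = 329.7·0.58651 = 193.374.
G = 288.1·(114.91 − 60)^(-0.07551) = 288.1·54.91^(-0.07551) = 288.1·0.73899 = 212.903.
B = 255 by definition for t > 66.
Rounded: (193, 213, 255).

R=193, G=213, B=255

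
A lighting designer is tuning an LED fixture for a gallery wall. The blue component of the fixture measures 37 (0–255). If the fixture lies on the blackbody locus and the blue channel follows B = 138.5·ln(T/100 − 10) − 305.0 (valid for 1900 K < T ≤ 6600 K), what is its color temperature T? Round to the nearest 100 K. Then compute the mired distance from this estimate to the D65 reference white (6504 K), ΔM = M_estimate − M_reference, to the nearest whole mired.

+301 mireds

ln(t − 10) = (37 + 305.0) / 138.5 = 2.4693.
t − 10 = e^2.4693 = 11.814, so t = 21.814.
T = 100·t = 2181 K → 2200 K to the nearest 100 K.
M_estimate = 10⁶/2200 = 454.55; M_reference = 10⁶/6504 = 153.75.
ΔM = 454.55 − 153.75 = 300.79 → +301 mireds.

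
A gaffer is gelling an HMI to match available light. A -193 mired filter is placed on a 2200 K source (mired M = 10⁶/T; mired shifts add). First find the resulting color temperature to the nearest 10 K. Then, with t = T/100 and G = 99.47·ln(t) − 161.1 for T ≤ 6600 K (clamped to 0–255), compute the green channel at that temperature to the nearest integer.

M_in = 10⁶/2200 = 454.55; M_out = 454.55 + (-193) = 261.55.
T_out = 10⁶/261.55 = 3823.4 K → 3820 K; t = 38.2.
G = 99.47·ln 38.2 − 161.1 = 99.47·3.6428 − 161.1 = 201.253.
Rounded: 201.

201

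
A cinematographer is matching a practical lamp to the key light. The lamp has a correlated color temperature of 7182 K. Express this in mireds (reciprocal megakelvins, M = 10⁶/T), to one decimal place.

139.2 mireds

M = 10⁶ / 7182 = 139.237 → 139.2 mireds.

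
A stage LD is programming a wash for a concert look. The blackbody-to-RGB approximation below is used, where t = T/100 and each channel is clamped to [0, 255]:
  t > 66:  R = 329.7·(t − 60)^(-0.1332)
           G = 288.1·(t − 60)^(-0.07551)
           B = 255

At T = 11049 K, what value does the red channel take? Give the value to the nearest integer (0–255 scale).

t = 11049/100 = 110.49; the t > 66 branch applies.
R = 329.7·(110.49 − 60)^(-0.1332) = 329.7·50.49^(-0.1332) = 329.7·0.59311 = 195.547.
Rounded: 196.

196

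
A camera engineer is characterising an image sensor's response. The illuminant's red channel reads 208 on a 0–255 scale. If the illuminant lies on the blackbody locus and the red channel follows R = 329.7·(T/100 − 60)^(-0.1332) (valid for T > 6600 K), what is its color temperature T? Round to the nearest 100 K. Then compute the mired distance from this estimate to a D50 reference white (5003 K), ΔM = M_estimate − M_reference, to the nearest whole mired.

-91 mireds

(t − 60)^(-0.1332) = 208/329.7 = 0.63088.
t − 60 = 0.63088^(1/-0.1332) = 0.63088^(-7.508) = 31.763, so t = 91.763.
T = 100·t = 9176 K → 9200 K to the nearest 100 K.
M_estimate = 10⁶/9200 = 108.70; M_reference = 10⁶/5003 = 199.88.
ΔM = 108.70 − 199.88 = -91.18 → -91 mireds.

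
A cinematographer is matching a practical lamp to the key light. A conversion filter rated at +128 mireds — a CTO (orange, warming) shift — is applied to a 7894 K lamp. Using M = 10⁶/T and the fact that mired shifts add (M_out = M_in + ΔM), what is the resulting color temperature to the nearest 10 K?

3930 K

M_in = 10⁶/7894 = 126.68 mireds.
M_out = 126.68 + (+128) = 254.68 mireds.
T_out = 10⁶/254.68 = 3926.5 K → 3930 K.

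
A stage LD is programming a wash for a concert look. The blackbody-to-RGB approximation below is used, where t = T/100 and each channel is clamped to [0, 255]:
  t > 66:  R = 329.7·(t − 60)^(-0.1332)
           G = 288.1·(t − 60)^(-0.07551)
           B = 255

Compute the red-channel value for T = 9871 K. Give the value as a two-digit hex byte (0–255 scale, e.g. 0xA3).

t = 9871/100 = 98.71; the t > 66 branch applies.
R = 329.7·(98.71 − 60)^(-0.1332) = 329.7·38.71^(-0.1332) = 329.7·0.61447 = 202.591.
Rounded: 203; in hex, 0xCB.

0xCB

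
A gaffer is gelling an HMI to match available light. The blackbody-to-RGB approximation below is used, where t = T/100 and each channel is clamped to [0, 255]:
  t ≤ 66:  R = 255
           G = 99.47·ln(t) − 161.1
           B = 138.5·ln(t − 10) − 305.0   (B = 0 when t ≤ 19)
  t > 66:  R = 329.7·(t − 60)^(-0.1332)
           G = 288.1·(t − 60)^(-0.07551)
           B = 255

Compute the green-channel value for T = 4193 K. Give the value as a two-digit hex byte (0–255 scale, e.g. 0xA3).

0xD3

t = 4193/100 = 41.93; the t ≤ 66 branch applies.
G = 99.47·ln 41.93 − 161.1 = 99.47·3.7360 − 161.1 = 210.520.
Rounded: 211; in hex, 0xD3.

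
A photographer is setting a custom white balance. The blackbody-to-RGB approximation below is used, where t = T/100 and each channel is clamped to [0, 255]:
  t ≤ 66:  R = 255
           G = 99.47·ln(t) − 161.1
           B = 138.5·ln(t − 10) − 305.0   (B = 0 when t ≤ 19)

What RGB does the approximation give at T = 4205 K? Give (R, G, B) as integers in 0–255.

t = 4205/100 = 42.05; the t ≤ 66 branch applies.
R = 255 by definition for t ≤ 66.
G = 99.47·ln 42.05 − 161.1 = 99.47·3.7389 − 161.1 = 210.804.
B = 138.5·ln(42.05 − 10) − 305.0 = 138.5·ln 32.05 − 305.0 = 138.5·3.4673 − 305.0 = 175.221.
Rounded: (255, 211, 175).

(255, 211, 175)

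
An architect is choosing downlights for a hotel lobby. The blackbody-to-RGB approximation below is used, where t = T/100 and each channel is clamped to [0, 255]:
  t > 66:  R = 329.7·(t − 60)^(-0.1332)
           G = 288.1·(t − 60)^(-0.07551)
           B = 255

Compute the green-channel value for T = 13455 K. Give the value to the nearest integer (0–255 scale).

t = 13455/100 = 134.55; the t > 66 branch applies.
G = 288.1·(134.55 − 60)^(-0.07551) = 288.1·74.55^(-0.07551) = 288.1·0.72212 = 208.044.
Rounded: 208.

208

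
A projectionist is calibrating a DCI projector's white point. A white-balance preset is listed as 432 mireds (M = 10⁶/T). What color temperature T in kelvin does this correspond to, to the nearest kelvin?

2315 K

T = 10⁶ / 432 = 2314.81 K → 2315 K.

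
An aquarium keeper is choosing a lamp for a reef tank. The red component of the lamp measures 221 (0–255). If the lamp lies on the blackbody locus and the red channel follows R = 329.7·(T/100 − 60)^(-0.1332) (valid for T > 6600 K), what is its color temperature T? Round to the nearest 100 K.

8000 K

(t − 60)^(-0.1332) = 221/329.7 = 0.67031.
t − 60 = 0.67031^(1/-0.1332) = 0.67031^(-7.508) = 20.149, so t = 80.149.
T = 100·t = 8015 K → 8000 K to the nearest 100 K.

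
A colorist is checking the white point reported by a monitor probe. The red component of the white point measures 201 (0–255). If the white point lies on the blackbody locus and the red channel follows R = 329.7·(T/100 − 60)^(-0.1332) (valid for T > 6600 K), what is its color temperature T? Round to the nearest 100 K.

(t − 60)^(-0.1332) = 201/329.7 = 0.60965.
t − 60 = 0.60965^(1/-0.1332) = 0.60965^(-7.508) = 41.071, so t = 101.071.
T = 100·t = 10107 K → 10100 K to the nearest 100 K.

10100 K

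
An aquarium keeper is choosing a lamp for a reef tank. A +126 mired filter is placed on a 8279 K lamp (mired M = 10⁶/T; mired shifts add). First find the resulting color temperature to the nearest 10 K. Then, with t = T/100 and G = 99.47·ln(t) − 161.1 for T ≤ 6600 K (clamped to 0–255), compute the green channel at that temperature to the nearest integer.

M_in = 10⁶/8279 = 120.79; M_out = 120.79 + (+126) = 246.79.
T_out = 10⁶/246.79 = 4052.1 K → 4050 K; t = 40.5.
G = 99.47·ln 40.5 − 161.1 = 99.47·3.7013 − 161.1 = 207.069.
Rounded: 207.

207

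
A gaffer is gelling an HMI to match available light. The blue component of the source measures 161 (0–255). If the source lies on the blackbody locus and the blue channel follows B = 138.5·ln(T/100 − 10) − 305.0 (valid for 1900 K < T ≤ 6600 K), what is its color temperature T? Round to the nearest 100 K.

3900 K

ln(t − 10) = (161 + 305.0) / 138.5 = 3.3646.
t − 10 = e^3.3646 = 28.923, so t = 38.923.
T = 100·t = 3892 K → 3900 K to the nearest 100 K.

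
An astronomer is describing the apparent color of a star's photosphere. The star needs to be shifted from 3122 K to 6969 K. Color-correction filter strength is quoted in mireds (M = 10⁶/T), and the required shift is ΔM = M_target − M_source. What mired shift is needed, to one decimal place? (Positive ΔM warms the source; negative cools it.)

M_source = 10⁶/3122 = 320.307; M_target = 10⁶/6969 = 143.493.
ΔM = 143.493 − 320.307 = -176.815 → -176.8 mireds, a cooling shift.

-176.8 mireds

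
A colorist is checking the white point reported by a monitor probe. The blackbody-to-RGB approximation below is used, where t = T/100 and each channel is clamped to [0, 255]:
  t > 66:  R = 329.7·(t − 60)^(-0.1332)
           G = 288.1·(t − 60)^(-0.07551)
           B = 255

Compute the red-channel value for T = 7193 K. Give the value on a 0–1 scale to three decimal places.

0.929

t = 7193/100 = 71.93; the t > 66 branch applies.
R = 329.7·(71.93 − 60)^(-0.1332) = 329.7·11.93^(-0.1332) = 329.7·0.71877 = 236.979.
On a 0–1 scale: 236.979/255 = 0.9293 → 0.929.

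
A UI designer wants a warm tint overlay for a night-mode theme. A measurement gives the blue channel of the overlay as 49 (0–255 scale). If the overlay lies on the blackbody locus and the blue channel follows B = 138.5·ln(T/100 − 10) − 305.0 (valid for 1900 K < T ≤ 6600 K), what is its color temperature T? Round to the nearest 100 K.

ln(t − 10) = (49 + 305.0) / 138.5 = 2.5560.
t − 10 = e^2.5560 = 12.884, so t = 22.884.
T = 100·t = 2288 K → 2300 K to the nearest 100 K.

2300 K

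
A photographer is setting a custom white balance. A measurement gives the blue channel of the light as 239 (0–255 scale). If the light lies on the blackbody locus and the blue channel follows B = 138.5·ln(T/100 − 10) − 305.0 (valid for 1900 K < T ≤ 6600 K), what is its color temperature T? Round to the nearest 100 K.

6100 K

ln(t − 10) = (239 + 305.0) / 138.5 = 3.9278.
t − 10 = e^3.9278 = 50.795, so t = 60.795.
T = 100·t = 6079 K → 6100 K to the nearest 100 K.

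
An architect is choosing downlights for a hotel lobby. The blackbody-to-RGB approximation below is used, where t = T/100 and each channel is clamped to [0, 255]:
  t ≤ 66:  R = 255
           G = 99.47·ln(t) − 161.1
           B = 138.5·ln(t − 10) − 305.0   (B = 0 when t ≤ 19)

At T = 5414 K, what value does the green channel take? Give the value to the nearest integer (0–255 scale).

236

t = 5414/100 = 54.14; the t ≤ 66 branch applies.
G = 99.47·ln 54.14 − 161.1 = 99.47·3.9916 − 161.1 = 235.942.
Rounded: 236.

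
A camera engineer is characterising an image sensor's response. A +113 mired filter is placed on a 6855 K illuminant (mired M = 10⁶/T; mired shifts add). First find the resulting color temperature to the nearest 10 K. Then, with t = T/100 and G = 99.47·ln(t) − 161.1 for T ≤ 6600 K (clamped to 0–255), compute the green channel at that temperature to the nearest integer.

202

M_in = 10⁶/6855 = 145.88; M_out = 145.88 + (+113) = 258.88.
T_out = 10⁶/258.88 = 3862.8 K → 3860 K; t = 38.6.
G = 99.47·ln 38.6 − 161.1 = 99.47·3.6533 − 161.1 = 202.289.
Rounded: 202.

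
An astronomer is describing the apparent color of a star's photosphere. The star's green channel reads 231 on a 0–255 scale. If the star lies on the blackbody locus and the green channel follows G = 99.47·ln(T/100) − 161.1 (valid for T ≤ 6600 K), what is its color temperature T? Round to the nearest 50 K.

5150 K

ln t = (231 + 161.1) / 99.47 = 3.9419.
t = e^3.9419 = 51.516.
T = 100·t = 5152 K → 5150 K to the nearest 50 K.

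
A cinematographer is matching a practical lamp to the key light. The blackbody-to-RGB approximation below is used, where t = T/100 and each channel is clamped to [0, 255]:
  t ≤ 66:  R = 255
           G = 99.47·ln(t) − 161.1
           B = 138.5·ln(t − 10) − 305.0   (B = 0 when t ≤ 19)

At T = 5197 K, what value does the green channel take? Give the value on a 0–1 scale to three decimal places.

0.909

t = 5197/100 = 51.97; the t ≤ 66 branch applies.
G = 99.47·ln 51.97 − 161.1 = 99.47·3.9507 − 161.1 = 231.873.
On a 0–1 scale: 231.873/255 = 0.9093 → 0.909.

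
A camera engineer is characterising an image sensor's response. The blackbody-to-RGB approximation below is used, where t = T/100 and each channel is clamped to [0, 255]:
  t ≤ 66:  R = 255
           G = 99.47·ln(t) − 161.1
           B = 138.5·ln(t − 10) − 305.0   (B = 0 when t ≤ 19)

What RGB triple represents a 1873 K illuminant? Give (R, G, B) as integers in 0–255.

(255, 130, 0)

t = 1873/100 = 18.73; the t ≤ 66 branch applies.
R = 255 by definition for t ≤ 66.
G = 99.47·ln 18.73 − 161.1 = 99.47·2.9301 − 161.1 = 130.360.
t = 18.73 ≤ 19, so B = 0.
Rounded: (255, 130, 0).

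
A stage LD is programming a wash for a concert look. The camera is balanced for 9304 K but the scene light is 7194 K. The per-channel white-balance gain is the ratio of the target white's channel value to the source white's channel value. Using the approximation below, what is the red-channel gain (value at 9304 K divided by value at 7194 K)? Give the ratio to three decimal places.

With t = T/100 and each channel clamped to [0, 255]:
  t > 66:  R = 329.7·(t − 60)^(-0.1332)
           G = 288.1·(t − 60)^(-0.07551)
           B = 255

At 7194 K (t = 71.94):
  R = 329.7·(71.94 − 60)^(-0.1332) = 329.7·11.94^(-0.1332) = 329.7·0.71869 = 236.953.
At 9304 K (t = 93.04):
  R = 329.7·(93.04 − 60)^(-0.1332) = 329.7·33.04^(-0.1332) = 329.7·0.62757 = 206.911.
Gain = 206.911 / 236.953 = 0.8732 → 0.873.

0.873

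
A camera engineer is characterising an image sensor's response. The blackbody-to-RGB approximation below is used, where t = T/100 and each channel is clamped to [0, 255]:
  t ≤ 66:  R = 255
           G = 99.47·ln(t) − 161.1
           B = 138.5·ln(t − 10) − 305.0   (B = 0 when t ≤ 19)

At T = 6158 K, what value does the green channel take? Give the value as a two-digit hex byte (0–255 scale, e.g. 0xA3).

0xF9

t = 6158/100 = 61.58; the t ≤ 66 branch applies.
G = 99.47·ln 61.58 − 161.1 = 99.47·4.1203 − 161.1 = 248.750.
Rounded: 249; in hex, 0xF9.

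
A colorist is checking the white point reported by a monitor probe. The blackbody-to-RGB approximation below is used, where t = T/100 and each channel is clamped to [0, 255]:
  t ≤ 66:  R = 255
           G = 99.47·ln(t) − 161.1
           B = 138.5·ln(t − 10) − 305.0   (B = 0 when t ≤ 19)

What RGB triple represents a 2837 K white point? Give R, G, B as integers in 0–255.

t = 2837/100 = 28.37; the t ≤ 66 branch applies.
R = 255 by definition for t ≤ 66.
G = 99.47·ln 28.37 − 161.1 = 99.47·3.3453 − 161.1 = 171.660.
B = 138.5·ln(28.37 − 10) − 305.0 = 138.5·ln 18.37 − 305.0 = 138.5·2.9107 − 305.0 = 98.135.
Rounded: (255, 172, 98).

R=255, G=172, B=98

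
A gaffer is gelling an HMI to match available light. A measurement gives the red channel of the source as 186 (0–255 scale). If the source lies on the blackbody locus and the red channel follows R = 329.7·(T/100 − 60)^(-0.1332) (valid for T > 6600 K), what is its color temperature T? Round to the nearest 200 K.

(t − 60)^(-0.1332) = 186/329.7 = 0.56415.
t − 60 = 0.56415^(1/-0.1332) = 0.56415^(-7.508) = 73.521, so t = 133.521.
T = 100·t = 13352 K → 13400 K to the nearest 200 K.

13400 K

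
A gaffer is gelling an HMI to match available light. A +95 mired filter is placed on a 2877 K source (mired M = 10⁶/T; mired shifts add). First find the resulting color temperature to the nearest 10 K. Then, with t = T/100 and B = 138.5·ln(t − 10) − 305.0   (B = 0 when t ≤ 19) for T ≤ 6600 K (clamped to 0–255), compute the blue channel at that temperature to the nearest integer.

M_in = 10⁶/2877 = 347.58; M_out = 347.58 + (+95) = 442.58.
T_out = 10⁶/442.58 = 2259.5 K → 2260 K; t = 22.6.
B = 138.5·ln(22.6 − 10) − 305.0 = 138.5·ln 12.6 − 305.0 = 138.5·2.5337 − 305.0 = 45.917.
Rounded: 46.

46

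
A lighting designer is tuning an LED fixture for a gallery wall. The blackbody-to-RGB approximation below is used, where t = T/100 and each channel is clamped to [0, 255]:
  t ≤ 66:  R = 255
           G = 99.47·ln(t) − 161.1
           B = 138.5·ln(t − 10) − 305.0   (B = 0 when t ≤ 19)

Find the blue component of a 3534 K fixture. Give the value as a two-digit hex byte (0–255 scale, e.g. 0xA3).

0x8F

t = 3534/100 = 35.34; the t ≤ 66 branch applies.
B = 138.5·ln(35.34 − 10) − 305.0 = 138.5·ln 25.34 − 305.0 = 138.5·3.2324 − 305.0 = 142.685.
Rounded: 143; in hex, 0x8F.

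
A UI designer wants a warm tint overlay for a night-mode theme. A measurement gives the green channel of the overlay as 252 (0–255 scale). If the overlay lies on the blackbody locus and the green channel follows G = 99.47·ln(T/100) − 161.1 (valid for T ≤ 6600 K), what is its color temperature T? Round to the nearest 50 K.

ln t = (252 + 161.1) / 99.47 = 4.1530.
t = e^4.1530 = 63.625.
T = 100·t = 6363 K → 6350 K to the nearest 50 K.

6350 K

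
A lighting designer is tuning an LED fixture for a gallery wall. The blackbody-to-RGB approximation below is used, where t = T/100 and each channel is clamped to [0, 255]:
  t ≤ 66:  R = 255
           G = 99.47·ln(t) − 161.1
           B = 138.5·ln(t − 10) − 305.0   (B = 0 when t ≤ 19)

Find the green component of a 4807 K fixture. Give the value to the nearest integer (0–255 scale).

224

t = 4807/100 = 48.07; the t ≤ 66 branch applies.
G = 99.47·ln 48.07 − 161.1 = 99.47·3.8727 − 161.1 = 224.113.
Rounded: 224.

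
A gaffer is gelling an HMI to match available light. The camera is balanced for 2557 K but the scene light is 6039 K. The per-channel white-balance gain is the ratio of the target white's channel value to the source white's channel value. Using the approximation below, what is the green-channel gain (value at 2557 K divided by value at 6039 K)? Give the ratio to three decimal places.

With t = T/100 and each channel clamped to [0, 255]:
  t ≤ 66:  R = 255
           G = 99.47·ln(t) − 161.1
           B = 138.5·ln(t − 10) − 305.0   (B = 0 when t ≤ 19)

0.654

At 6039 K (t = 60.39):
  G = 99.47·ln 60.39 − 161.1 = 99.47·4.1008 − 161.1 = 246.809.
At 2557 K (t = 25.57):
  G = 99.47·ln 25.57 − 161.1 = 99.47·3.2414 − 161.1 = 161.324.
Gain = 161.324 / 246.809 = 0.6536 → 0.654.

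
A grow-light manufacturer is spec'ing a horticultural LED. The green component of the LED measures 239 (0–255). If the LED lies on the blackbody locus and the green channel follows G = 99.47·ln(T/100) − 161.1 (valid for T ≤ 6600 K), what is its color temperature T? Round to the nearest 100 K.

5600 K

ln t = (239 + 161.1) / 99.47 = 4.0223.
t = e^4.0223 = 55.830.
T = 100·t = 5583 K → 5600 K to the nearest 100 K.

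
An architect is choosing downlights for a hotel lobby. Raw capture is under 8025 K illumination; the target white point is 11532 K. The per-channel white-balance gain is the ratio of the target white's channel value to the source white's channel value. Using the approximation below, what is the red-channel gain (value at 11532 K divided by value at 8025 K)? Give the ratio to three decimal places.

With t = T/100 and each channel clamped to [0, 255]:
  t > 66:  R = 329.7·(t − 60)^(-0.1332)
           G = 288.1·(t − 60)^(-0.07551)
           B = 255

At 8025 K (t = 80.25):
  R = 329.7·(80.25 − 60)^(-0.1332) = 329.7·20.25^(-0.1332) = 329.7·0.66986 = 220.853.
At 11532 K (t = 115.32):
  R = 329.7·(115.32 − 60)^(-0.1332) = 329.7·55.32^(-0.1332) = 329.7·0.58593 = 193.182.
Gain = 193.182 / 220.853 = 0.8747 → 0.875.

0.875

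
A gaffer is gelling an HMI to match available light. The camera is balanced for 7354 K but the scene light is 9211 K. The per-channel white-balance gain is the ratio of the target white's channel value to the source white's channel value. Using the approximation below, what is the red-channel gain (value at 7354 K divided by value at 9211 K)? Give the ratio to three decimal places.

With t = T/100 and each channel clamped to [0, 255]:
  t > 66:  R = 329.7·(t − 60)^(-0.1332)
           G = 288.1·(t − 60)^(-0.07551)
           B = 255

At 9211 K (t = 92.11):
  R = 329.7·(92.11 − 60)^(-0.1332) = 329.7·32.11^(-0.1332) = 329.7·0.62996 = 207.699.
At 7354 K (t = 73.54):
  R = 329.7·(73.54 − 60)^(-0.1332) = 329.7·13.54^(-0.1332) = 329.7·0.70675 = 233.017.
Gain = 233.017 / 207.699 = 1.1219 → 1.122.

1.122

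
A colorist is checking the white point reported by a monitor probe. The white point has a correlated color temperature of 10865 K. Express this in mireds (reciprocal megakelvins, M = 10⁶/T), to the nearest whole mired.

92 mireds

M = 10⁶ / 10865 = 92.039 → 92 mireds.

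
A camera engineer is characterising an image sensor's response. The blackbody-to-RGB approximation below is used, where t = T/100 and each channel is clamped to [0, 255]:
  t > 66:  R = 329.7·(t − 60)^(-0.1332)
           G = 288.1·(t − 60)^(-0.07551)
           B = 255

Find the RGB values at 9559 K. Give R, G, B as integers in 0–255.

t = 9559/100 = 95.59; the t > 66 branch applies.
R = 329.7·(95.59 − 60)^(-0.1332) = 329.7·35.59^(-0.1332) = 329.7·0.62139 = 204.872.
G = 288.1·(95.59 − 60)^(-0.07551) = 288.1·35.59^(-0.07551) = 288.1·0.76359 = 219.990.
B = 255 by definition for t > 66.
Rounded: (205, 220, 255).

R=205, G=220, B=255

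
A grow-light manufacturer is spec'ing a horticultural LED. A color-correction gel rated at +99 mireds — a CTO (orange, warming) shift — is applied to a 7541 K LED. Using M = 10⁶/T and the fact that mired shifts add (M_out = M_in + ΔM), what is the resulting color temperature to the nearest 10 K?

4320 K

M_in = 10⁶/7541 = 132.61 mireds.
M_out = 132.61 + (+99) = 231.61 mireds.
T_out = 10⁶/231.61 = 4317.6 K → 4320 K.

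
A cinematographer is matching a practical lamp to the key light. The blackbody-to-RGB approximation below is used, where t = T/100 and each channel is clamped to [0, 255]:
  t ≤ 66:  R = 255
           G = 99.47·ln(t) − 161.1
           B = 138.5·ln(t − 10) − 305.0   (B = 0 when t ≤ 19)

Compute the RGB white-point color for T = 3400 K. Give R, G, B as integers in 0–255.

R=255, G=190, B=135

t = 3400/100 = 34; the t ≤ 66 branch applies.
R = 255 by definition for t ≤ 66.
G = 99.47·ln 34 − 161.1 = 99.47·3.5264 − 161.1 = 189.667.
B = 138.5·ln(34 − 10) − 305.0 = 138.5·ln 24 − 305.0 = 138.5·3.1781 − 305.0 = 135.160.
Rounded: (255, 190, 135).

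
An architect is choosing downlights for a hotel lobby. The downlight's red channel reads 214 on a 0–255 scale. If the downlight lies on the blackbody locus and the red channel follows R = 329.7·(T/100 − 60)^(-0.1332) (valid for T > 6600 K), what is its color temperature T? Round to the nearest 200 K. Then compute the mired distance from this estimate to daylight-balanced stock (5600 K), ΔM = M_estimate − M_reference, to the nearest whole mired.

-62 mireds

(t − 60)^(-0.1332) = 214/329.7 = 0.64907.
t − 60 = 0.64907^(1/-0.1332) = 0.64907^(-7.508) = 25.657, so t = 85.657.
T = 100·t = 8566 K → 8600 K to the nearest 200 K.
M_estimate = 10⁶/8600 = 116.28; M_reference = 10⁶/5600 = 178.57.
ΔM = 116.28 − 178.57 = -62.29 → -62 mireds.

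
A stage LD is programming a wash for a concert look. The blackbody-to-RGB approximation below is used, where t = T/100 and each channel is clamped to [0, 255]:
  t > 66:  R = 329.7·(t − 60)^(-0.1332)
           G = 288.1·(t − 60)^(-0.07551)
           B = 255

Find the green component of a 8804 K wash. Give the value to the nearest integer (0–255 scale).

t = 8804/100 = 88.04; the t > 66 branch applies.
G = 288.1·(88.04 − 60)^(-0.07551) = 288.1·28.04^(-0.07551) = 288.1·0.77746 = 223.986.
Rounded: 224.

224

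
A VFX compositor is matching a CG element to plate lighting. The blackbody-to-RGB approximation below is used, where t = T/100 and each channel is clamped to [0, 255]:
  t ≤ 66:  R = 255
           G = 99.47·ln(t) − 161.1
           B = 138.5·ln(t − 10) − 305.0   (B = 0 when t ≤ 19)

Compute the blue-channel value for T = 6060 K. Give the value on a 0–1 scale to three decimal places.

t = 6060/100 = 60.6; the t ≤ 66 branch applies.
B = 138.5·ln(60.6 − 10) − 305.0 = 138.5·ln 50.6 − 305.0 = 138.5·3.9240 − 305.0 = 238.467.
On a 0–1 scale: 238.467/255 = 0.9352 → 0.935.

0.935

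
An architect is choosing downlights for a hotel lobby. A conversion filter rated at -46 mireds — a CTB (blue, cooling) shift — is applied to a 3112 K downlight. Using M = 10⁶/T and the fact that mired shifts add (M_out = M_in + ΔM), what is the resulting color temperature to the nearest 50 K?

M_in = 10⁶/3112 = 321.34 mireds.
M_out = 321.34 + (-46) = 275.34 mireds.
T_out = 10⁶/275.34 = 3631.9 K → 3650 K.

3650 K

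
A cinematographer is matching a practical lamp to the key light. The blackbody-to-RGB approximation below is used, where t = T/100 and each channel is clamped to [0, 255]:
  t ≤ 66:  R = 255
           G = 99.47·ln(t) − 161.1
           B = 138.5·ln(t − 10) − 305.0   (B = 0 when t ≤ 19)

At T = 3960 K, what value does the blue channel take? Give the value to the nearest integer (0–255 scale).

t = 3960/100 = 39.6; the t ≤ 66 branch applies.
B = 138.5·ln(39.6 − 10) − 305.0 = 138.5·ln 29.6 − 305.0 = 138.5·3.3878 − 305.0 = 164.207.
Rounded: 164.

164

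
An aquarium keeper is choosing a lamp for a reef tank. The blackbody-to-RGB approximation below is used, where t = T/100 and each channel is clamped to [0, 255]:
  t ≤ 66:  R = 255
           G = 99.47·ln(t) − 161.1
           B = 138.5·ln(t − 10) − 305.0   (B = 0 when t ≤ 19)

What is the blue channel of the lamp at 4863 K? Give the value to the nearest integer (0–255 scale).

201

t = 4863/100 = 48.63; the t ≤ 66 branch applies.
B = 138.5·ln(48.63 − 10) − 305.0 = 138.5·ln 38.63 − 305.0 = 138.5·3.6540 − 305.0 = 201.083.
Rounded: 201.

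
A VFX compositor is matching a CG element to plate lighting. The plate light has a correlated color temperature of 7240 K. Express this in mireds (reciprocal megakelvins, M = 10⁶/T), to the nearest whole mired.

M = 10⁶ / 7240 = 138.122 → 138 mireds.

138 mireds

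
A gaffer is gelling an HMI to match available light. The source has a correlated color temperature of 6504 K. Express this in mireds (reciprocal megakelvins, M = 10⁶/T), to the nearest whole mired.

M = 10⁶ / 6504 = 153.752 → 154 mireds.

154 mireds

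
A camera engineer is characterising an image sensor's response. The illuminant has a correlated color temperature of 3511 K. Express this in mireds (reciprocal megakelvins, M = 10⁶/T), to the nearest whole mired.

M = 10⁶ / 3511 = 284.819 → 285 mireds.

285 mireds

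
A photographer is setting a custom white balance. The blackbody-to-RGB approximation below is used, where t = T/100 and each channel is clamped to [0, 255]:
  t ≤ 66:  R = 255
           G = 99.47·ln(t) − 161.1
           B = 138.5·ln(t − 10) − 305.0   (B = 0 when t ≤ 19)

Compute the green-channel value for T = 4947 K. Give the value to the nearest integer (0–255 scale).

t = 4947/100 = 49.47; the t ≤ 66 branch applies.
G = 99.47·ln 49.47 − 161.1 = 99.47·3.9014 − 161.1 = 226.969.
Rounded: 227.

227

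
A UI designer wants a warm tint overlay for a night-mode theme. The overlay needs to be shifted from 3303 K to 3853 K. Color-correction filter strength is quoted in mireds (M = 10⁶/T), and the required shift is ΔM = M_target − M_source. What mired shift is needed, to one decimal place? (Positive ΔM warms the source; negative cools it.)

-43.2 mireds

M_source = 10⁶/3303 = 302.755; M_target = 10⁶/3853 = 259.538.
ΔM = 259.538 − 302.755 = -43.217 → -43.2 mireds, a cooling shift.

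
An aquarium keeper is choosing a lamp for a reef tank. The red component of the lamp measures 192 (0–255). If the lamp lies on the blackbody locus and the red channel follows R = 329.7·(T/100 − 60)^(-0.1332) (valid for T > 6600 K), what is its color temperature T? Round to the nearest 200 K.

(t − 60)^(-0.1332) = 192/329.7 = 0.58235.
t − 60 = 0.58235^(1/-0.1332) = 0.58235^(-7.508) = 57.929, so t = 117.929.
T = 100·t = 11793 K → 11800 K to the nearest 200 K.

11800 K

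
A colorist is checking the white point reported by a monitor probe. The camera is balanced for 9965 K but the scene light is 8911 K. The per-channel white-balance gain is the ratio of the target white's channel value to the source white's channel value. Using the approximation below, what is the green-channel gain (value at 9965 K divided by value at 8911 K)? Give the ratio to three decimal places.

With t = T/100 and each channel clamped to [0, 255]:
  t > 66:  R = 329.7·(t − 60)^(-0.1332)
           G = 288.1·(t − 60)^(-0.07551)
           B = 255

At 8911 K (t = 89.11):
  G = 288.1·(89.11 − 60)^(-0.07551) = 288.1·29.11^(-0.07551) = 288.1·0.77526 = 223.354.
At 9965 K (t = 99.65):
  G = 288.1·(99.65 − 60)^(-0.07551) = 288.1·39.65^(-0.07551) = 288.1·0.75738 = 218.203.
Gain = 218.203 / 223.354 = 0.9769 → 0.977.

0.977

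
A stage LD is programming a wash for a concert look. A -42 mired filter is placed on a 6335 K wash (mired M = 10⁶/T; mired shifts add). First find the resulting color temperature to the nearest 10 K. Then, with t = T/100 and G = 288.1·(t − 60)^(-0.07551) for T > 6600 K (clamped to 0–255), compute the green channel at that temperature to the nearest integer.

225

M_in = 10⁶/6335 = 157.85; M_out = 157.85 + (-42) = 115.85.
T_out = 10⁶/115.85 = 8631.6 K → 8630 K; t = 86.3.
G = 288.1·(86.3 − 60)^(-0.07551) = 288.1·26.3^(-0.07551) = 288.1·0.78123 = 225.072.
Rounded: 225.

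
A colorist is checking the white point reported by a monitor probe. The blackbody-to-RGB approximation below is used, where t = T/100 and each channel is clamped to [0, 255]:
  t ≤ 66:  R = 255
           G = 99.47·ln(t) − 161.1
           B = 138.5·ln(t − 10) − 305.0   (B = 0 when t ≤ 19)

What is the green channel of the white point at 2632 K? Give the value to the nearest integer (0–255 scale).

t = 2632/100 = 26.32; the t ≤ 66 branch applies.
G = 99.47·ln 26.32 − 161.1 = 99.47·3.2703 − 161.1 = 164.200.
Rounded: 164.

164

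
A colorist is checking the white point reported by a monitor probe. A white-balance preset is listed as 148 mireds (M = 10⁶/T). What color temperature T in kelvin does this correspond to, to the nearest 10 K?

T = 10⁶ / 148 = 6756.76 K → 6760 K.

6760 K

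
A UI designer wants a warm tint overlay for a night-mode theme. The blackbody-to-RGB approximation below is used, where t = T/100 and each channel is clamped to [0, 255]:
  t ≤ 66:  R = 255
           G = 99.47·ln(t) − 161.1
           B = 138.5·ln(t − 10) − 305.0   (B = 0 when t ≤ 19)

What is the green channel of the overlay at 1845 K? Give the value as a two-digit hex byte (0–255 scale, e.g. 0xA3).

0x81

t = 1845/100 = 18.45; the t ≤ 66 branch applies.
G = 99.47·ln 18.45 − 161.1 = 99.47·2.9151 − 161.1 = 128.861.
Rounded: 129; in hex, 0x81.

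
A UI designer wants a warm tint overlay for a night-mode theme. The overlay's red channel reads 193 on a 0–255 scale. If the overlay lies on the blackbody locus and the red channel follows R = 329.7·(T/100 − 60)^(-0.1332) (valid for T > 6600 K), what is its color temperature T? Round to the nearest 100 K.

11600 K

(t − 60)^(-0.1332) = 193/329.7 = 0.58538.
t − 60 = 0.58538^(1/-0.1332) = 0.58538^(-7.508) = 55.713, so t = 115.713.
T = 100·t = 11571 K → 11600 K to the nearest 100 K.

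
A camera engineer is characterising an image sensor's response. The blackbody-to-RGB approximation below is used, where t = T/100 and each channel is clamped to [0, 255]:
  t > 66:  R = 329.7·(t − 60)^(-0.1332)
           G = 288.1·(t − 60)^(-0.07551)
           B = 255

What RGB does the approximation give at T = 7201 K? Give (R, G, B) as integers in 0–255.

t = 7201/100 = 72.01; the t > 66 branch applies.
R = 329.7·(72.01 − 60)^(-0.1332) = 329.7·12.01^(-0.1332) = 329.7·0.71813 = 236.768.
G = 288.1·(72.01 − 60)^(-0.07551) = 288.1·12.01^(-0.07551) = 288.1·0.82886 = 238.796.
B = 255 by definition for t > 66.
Rounded: (237, 239, 255).

(237, 239, 255)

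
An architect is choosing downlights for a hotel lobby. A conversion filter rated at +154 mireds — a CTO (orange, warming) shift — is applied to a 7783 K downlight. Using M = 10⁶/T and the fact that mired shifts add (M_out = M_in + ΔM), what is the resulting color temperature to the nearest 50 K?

3550 K

M_in = 10⁶/7783 = 128.49 mireds.
M_out = 128.49 + (+154) = 282.49 mireds.
T_out = 10⁶/282.49 = 3540.0 K → 3550 K.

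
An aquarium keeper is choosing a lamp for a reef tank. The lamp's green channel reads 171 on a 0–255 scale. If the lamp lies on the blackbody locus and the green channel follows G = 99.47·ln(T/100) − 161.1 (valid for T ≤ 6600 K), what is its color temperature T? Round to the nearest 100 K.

2800 K

ln t = (171 + 161.1) / 99.47 = 3.3387.
t = e^3.3387 = 28.182.
T = 100·t = 2818 K → 2800 K to the nearest 100 K.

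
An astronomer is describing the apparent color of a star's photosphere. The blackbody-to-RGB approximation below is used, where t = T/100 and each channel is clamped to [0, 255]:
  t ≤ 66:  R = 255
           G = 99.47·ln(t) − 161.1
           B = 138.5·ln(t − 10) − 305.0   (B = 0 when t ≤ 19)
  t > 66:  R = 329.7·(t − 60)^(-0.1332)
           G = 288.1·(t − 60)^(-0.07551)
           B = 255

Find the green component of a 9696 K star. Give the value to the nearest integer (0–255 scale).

t = 9696/100 = 96.96; the t > 66 branch applies.
G = 288.1·(96.96 − 60)^(-0.07551) = 288.1·36.96^(-0.07551) = 288.1·0.76141 = 219.363.
Rounded: 219.

219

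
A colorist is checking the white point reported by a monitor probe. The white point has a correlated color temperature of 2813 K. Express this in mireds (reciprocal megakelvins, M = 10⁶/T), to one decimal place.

M = 10⁶ / 2813 = 355.492 → 355.5 mireds.

355.5 mireds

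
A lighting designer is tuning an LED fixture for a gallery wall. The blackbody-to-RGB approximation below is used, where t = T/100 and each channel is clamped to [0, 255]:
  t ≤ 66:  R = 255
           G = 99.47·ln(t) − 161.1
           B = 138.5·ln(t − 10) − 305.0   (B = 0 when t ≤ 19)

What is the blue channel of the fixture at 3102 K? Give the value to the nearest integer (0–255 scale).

t = 3102/100 = 31.02; the t ≤ 66 branch applies.
B = 138.5·ln(31.02 − 10) − 305.0 = 138.5·ln 21.02 − 305.0 = 138.5·3.0455 − 305.0 = 116.798.
Rounded: 117.

117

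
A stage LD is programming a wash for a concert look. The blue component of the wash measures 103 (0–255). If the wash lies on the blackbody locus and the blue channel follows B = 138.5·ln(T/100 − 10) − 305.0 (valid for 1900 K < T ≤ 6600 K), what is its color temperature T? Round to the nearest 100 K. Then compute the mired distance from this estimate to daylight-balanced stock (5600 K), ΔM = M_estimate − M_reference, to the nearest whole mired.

ln(t − 10) = (103 + 305.0) / 138.5 = 2.9458.
t − 10 = e^2.9458 = 19.027, so t = 29.027.
T = 100·t = 2903 K → 2900 K to the nearest 100 K.
M_estimate = 10⁶/2900 = 344.83; M_reference = 10⁶/5600 = 178.57.
ΔM = 344.83 − 178.57 = 166.26 → +166 mireds.

+166 mireds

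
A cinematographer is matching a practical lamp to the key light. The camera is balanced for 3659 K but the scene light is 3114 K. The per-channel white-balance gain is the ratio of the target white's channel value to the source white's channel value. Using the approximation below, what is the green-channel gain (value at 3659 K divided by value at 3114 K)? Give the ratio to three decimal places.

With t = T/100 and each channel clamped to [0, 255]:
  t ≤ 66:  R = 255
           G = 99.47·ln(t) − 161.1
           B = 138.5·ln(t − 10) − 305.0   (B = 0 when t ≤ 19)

At 3114 K (t = 31.14):
  G = 99.47·ln 31.14 − 161.1 = 99.47·3.4385 − 161.1 = 180.927.
At 3659 K (t = 36.59):
  G = 99.47·ln 36.59 − 161.1 = 99.47·3.5998 − 161.1 = 196.970.
Gain = 196.970 / 180.927 = 1.0887 → 1.089.

1.089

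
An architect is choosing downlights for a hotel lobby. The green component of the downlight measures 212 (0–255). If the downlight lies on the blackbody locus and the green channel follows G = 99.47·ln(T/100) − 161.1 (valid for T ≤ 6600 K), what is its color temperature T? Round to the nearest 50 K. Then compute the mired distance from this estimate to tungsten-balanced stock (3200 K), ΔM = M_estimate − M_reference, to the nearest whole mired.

ln t = (212 + 161.1) / 99.47 = 3.7509.
t = e^3.7509 = 42.559.
T = 100·t = 4256 K → 4250 K to the nearest 50 K.
M_estimate = 10⁶/4250 = 235.29; M_reference = 10⁶/3200 = 312.50.
ΔM = 235.29 − 312.50 = -77.21 → -77 mireds.

-77 mireds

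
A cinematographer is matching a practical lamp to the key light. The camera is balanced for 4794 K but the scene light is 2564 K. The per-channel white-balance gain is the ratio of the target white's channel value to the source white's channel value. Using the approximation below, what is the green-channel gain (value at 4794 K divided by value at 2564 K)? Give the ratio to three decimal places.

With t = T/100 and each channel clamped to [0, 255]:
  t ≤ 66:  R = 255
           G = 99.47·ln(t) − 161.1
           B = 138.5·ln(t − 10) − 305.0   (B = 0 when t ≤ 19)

1.385

At 2564 K (t = 25.64):
  G = 99.47·ln 25.64 − 161.1 = 99.47·3.2442 − 161.1 = 161.596.
At 4794 K (t = 47.94):
  G = 99.47·ln 47.94 − 161.1 = 99.47·3.8700 − 161.1 = 223.844.
Gain = 223.844 / 161.596 = 1.3852 → 1.385.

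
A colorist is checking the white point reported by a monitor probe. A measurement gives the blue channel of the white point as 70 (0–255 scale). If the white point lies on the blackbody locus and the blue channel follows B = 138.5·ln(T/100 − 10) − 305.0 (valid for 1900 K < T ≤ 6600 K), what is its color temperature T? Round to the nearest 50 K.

ln(t − 10) = (70 + 305.0) / 138.5 = 2.7076.
t − 10 = e^2.7076 = 14.993, so t = 24.993.
T = 100·t = 2499 K → 2500 K to the nearest 50 K.

2500 K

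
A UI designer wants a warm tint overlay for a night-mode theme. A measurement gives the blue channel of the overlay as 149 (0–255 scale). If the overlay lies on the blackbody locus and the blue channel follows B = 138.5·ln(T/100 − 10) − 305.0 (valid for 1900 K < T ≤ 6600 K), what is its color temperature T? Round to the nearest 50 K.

ln(t − 10) = (149 + 305.0) / 138.5 = 3.2780.
t − 10 = e^3.2780 = 26.522, so t = 36.522.
T = 100·t = 3652 K → 3650 K to the nearest 50 K.

3650 K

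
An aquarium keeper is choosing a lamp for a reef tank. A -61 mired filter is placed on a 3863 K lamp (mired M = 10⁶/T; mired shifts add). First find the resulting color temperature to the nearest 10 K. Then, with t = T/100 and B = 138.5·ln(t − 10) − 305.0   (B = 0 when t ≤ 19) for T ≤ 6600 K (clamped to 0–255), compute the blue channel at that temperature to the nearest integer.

208

M_in = 10⁶/3863 = 258.87; M_out = 258.87 + (-61) = 197.87.
T_out = 10⁶/197.87 = 5053.9 K → 5050 K; t = 50.5.
B = 138.5·ln(50.5 − 10) − 305.0 = 138.5·ln 40.5 − 305.0 = 138.5·3.7013 − 305.0 = 207.630.
Rounded: 208.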